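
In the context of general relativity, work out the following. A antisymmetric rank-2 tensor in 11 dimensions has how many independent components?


A antisymmetric rank-2 tensor in d dimensions has d(d-1)/2 independent components.
d = 11
d(d-1)/2 = 11 * 10 / 2 = 110 / 2 = 55

55


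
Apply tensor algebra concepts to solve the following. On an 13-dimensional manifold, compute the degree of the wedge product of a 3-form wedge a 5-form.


The degree of a wedge product is the sum of the degrees of the individual forms.
Degrees: 3, 5
Total degree = 3 + 5 = 8

8


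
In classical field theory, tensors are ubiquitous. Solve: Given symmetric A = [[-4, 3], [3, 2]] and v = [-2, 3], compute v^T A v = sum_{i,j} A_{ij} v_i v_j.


First compute Av:
(Av)_1 = -4*-2 + 3*3 = 17
(Av)_2 = 3*-2 + 2*3 = 0
Av = [17, 0]
Then v^T (Av) = -2*17 + 3*0
= -34 + 0 = -34

-34


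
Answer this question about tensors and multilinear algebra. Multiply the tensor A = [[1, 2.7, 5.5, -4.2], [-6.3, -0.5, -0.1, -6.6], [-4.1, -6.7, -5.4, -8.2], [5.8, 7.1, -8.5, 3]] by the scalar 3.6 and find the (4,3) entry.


Scalar multiplication: (cA)_{ij} = c * A_{ij}.
c = 3.6
A_{43} = -8.5
(cA)_{43} = 3.6 * -8.5 = -30.6

-30.6


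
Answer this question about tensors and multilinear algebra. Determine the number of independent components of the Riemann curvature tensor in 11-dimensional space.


The Riemann tensor in d dimensions has d^2(d^2 - 1)/12 independent components.
d = 11, so d^2 = 121
d^2 - 1 = 120
d^2(d^2 - 1) = 121 * 120 = 14520
Divide by 12: 14520 / 12 = 1210

1210


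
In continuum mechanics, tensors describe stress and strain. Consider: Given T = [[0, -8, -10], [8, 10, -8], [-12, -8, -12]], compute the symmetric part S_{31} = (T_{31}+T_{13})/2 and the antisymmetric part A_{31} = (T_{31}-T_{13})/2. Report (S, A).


T_{31} = -12
T_{13} = -10
S_{31} = (-12 + -10)/2 = -22/2 = -11
A_{31} = (-12 - -10)/2 = -2/2 = -1
Check: S + A = -11 + -1 = -12 = T_{31}.

(-11, -1)


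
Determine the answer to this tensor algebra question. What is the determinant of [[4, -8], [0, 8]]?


For a 2x2 matrix [[a, b], [c, d]], det = a*d - b*c.
a = 4, b = -8, c = 0, d = 8
a*d = 4 * 8 = 32
b*c = -8 * 0 = 0
det = 32 - 0 = 32

32


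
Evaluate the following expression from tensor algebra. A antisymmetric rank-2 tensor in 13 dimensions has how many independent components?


A antisymmetric rank-2 tensor in d dimensions has d(d-1)/2 independent components.
d = 13
d(d-1)/2 = 13 * 12 / 2 = 156 / 2 = 78

78


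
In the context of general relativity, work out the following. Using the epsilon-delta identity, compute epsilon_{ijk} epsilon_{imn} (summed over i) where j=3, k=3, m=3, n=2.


Using the identity: epsilon_{ijk} epsilon_{imn} = delta_{jm} delta_{kn} - delta_{jn} delta_{km}.
delta_{33} = 1
delta_{32} = 0
delta_{32} = 0
delta_{33} = 1
Result = 1 * 0 - 0 * 1 = 0 - 0 = 0

0


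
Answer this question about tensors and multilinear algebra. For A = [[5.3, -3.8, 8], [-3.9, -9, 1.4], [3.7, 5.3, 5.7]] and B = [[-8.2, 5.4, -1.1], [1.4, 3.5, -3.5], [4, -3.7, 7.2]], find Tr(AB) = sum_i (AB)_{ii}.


Tr(AB) = sum_i (AB)_{ii} where (AB)_{ii} = sum_k A_{ik} B_{ki}.
(AB)_{11} = 5.3*-8.2 + -3.8*1.4 + 8*4 = -16.78
(AB)_{22} = -3.9*5.4 + -9*3.5 + 1.4*-3.7 = -57.74
(AB)_{33} = 3.7*-1.1 + 5.3*-3.5 + 5.7*7.2 = 18.42
Tr(AB) = -16.78 + -57.74 + 18.42 = -56.1

-56.1


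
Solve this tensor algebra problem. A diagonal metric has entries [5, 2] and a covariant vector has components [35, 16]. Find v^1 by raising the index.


To raise an index with a diagonal metric: v^i = v_i / g_{ii}.
For index 1: v_1 = 35, g_{11} = 5
v^1 = 35 / 5 = 7

7


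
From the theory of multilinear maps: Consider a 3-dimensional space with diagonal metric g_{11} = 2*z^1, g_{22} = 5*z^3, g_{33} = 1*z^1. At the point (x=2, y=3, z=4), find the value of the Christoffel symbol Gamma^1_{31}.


For a diagonal metric, Gamma^k_{ij} = (1/2) g^{kk} (dg_{ik}/dx_j + dg_{jk}/dx_i - dg_{ij}/dx_k).
The metric is diagonal, so g_{ab} = 0 for a != b.
At the given point: g_{11} = 8, g_{22} = 320, g_{33} = 4
g^{11} = 1/8
dg_{31}/dx_1 = 0 (off-diagonal)
dg_{11}/dx_3 = dg_{11}/dx_3 = 2
dg_{31}/dx_1 = 0 (off-diagonal)
Numerator = 0 + 2 - 0 = 2
Gamma^1_{31} = 2 / (2 * 8) = 1/8

1/8


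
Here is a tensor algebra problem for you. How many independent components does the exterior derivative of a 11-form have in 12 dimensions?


The exterior derivative of a p-form is a (p+1)-form.
Its number of independent components is C(n, p+1).
n = 12, p+1 = 12
C(12, 12) = 1

1


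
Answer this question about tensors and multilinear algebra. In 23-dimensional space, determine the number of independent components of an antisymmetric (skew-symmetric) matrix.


An antisymmetric rank-2 tensor satisfies A_{ij} = -A_{ji}, so diagonal entries are zero.
The independent components are the upper-triangular entries: C(n, 2) = n(n-1)/2.
n = 23
C(23, 2) = 23 * 22 / 2 = 506 / 2 = 253

253


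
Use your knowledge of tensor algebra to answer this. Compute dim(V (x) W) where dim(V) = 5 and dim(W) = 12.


The dimension of a tensor product is the product of dimensions.
dim(V) = 5, dim(W) = 12
dim(V (x) W) = 5 * 12 = 60

60


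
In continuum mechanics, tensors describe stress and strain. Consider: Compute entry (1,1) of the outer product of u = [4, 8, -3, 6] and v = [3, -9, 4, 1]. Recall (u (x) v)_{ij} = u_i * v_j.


The outer product entry T_{ij} = u_i * v_j.
We need i=1, j=1.
u_1 = 4, v_1 = 3
T_{1,1} = 4 * 3 = 12

12


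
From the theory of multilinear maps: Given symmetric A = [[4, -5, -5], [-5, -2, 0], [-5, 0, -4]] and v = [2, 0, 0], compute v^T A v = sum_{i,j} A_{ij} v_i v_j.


First compute Av:
(Av)_1 = 4*2 + -5*0 + -5*0 = 8
(Av)_2 = -5*2 + -2*0 + 0*0 = -10
(Av)_3 = -5*2 + 0*0 + -4*0 = -10
Av = [8, -10, -10]
Then v^T (Av) = 2*8 + 0*-10 + 0*-10
= 16 + 0 + 0 = 16

16


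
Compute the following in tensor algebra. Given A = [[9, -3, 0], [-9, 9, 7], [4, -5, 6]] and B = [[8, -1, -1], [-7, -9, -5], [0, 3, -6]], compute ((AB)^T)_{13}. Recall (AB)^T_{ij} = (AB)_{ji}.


(AB)^T_{ij} = (AB)_{ji} = sum_k A_{jk} B_{ki}.
For i=1, j=3 we need (AB)_{31}:
A_{31} * B_{11} = 4 * 8 = 32
A_{32} * B_{21} = -5 * -7 = 35
A_{33} * B_{31} = 6 * 0 = 0
Sum = 32 + 35 + 0 = 67

67


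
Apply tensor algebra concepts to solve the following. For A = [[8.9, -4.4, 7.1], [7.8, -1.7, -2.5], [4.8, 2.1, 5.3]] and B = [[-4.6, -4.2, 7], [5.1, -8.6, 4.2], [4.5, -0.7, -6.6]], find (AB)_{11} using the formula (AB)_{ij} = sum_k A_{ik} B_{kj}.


(AB)_{ij} = sum_k A_{ik} B_{kj}.
For i=1, j=1:
A_{11} * B_{11} = 8.9 * -4.6 = -40.94
A_{12} * B_{21} = -4.4 * 5.1 = -22.44
A_{13} * B_{31} = 7.1 * 4.5 = 31.95
Sum = -40.94 + -22.44 + 31.95 = -31.43

-31.43


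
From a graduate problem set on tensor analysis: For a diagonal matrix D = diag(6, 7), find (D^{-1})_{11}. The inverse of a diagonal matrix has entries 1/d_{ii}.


For a diagonal matrix, the inverse has entries (D^{-1})_{ii} = 1/d_{ii}.
The diagonal entries are: d_{11} = 6, d_{22} = 7
We need (D^{-1})_{11} = 1/d_{11} = 1/6 = 1/6

1/6


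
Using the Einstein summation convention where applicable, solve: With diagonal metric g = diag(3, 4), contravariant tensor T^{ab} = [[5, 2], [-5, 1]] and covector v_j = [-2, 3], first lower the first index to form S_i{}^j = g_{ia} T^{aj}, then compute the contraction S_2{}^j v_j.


Step 1: lower the first index. For a diagonal metric, g_{ia} T^{aj} = g_{ii} T^{ij} (no sum on i).
g_{22} = 4
S_2{}^1 = 4 * T^{21} = 4 * -5 = -20
S_2{}^2 = 4 * T^{22} = 4 * 1 = 4
Step 2: contract S_2{}^j with v_j.
S_2{}^1 * v_1 = -20 * -2 = 40
S_2{}^2 * v_2 = 4 * 3 = 12
Result = 40 + 12 = 52

52


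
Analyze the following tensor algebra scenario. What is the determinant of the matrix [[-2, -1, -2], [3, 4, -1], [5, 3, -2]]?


Expanding along the first row, det(A) = a11*M_11 - a12*M_12 + a13*M_13, where M_1j is the (1,j) minor.
Minor M_11 = 4*-2 - -1*3 = -5
Minor M_12 = 3*-2 - -1*5 = -1
Minor M_13 = 3*3 - 4*5 = -11
det = -2*(-5) - -1*(-1) + -2*(-11)
    = 10 - 1 + 22
    = 31

31


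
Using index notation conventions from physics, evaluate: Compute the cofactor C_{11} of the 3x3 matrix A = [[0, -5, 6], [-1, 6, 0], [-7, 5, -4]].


To find cofactor C_{11}, delete row 1 and column 1.
The resulting 2x2 submatrix is: [[6, 0], [5, -4]]
Minor M_{11} = 6*-4 - 0*5
  = -24 - 0 = -24
Sign = (-1)^(1+1) = (-1)^2 = 1
Cofactor C_{11} = 1 * -24 = -24

-24


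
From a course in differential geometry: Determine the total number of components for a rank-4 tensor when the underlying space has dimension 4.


The number of components of a rank-r tensor in d dimensions is d^r.
Here d = 4 and r = 4.
4^4 = 256

256


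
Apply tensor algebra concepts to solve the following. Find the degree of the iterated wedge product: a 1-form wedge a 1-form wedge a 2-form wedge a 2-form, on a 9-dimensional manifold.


The degree of a wedge product is the sum of the degrees of the individual forms.
Degrees: 1, 1, 2, 2
Total degree = 1 + 1 + 2 + 2 = 6

6


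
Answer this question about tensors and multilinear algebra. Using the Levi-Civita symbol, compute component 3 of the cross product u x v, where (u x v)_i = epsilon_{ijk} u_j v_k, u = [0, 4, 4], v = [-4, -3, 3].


(u x v)_3 = sum_{j,k} epsilon_{3jk} u_j v_k. Only permutations of (1,2,3) contribute; the two non-zero terms are:
eps_{312} u_1 v_2 = 1 * 0 * -3 = 0
eps_{321} u_2 v_1 = -1 * 4 * -4 = 16
(u x v)_3 = 16

16


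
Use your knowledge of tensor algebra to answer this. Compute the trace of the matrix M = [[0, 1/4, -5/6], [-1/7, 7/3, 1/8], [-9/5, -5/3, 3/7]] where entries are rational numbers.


The trace is the sum of diagonal entries.
Diagonal: M[1,1] = 0, M[2,2] = 7/3, M[3,3] = 3/7
Tr(M) = 0 + 7/3 + 3/7
Computing step by step:
After adding M[1,1]: 0
After adding M[2,2]: 7/3
After adding M[3,3]: 58/21
Tr(M) = 58/21

58/21


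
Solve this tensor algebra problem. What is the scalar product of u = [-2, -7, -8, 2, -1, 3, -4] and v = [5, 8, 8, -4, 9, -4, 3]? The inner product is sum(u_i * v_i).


The inner product u . v = sum of u_i * v_i.
Term-by-term: -2 * 5, -7 * 8, -8 * 8, 2 * -4, -1 * 9, 3 * -4, -4 * 3
Products: -10, -56, -64, -8, -9, -12, -12
Sum = -10 + -56 + -64 + -8 + -9 + -12 + -12 = -171

-171


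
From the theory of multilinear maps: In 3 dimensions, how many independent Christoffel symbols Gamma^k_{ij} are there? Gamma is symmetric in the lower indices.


Christoffel symbols Gamma^k_{ij} are symmetric in i,j, so there are d * d(d+1)/2 independent symbols.
d = 3
d(d+1)/2 = 3 * 4 / 2 = 6
Total = 3 * 6 = 18

18


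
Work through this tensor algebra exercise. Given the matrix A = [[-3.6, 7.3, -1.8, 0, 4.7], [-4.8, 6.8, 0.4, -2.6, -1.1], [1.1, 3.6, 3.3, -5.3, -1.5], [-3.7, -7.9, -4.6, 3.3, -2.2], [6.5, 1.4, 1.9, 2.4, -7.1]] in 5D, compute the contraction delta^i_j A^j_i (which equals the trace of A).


The contraction (trace) of a rank-2 tensor is the sum of its diagonal elements.
Diagonal entries: A[1,1] = -3.6, A[2,2] = 6.8, A[3,3] = 3.3, A[4,4] = 3.3, A[5,5] = -7.1
Tr(A) = -3.6 + 6.8 + 3.3 + 3.3 + -7.1 = 2.7

2.7


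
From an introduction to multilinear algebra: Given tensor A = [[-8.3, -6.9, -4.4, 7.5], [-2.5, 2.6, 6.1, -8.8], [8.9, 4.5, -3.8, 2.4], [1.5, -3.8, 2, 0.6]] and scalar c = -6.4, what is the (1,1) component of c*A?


Scalar multiplication: (cA)_{ij} = c * A_{ij}.
c = -6.4
A_{11} = -8.3
(cA)_{11} = -6.4 * -8.3 = 53.12

53.12


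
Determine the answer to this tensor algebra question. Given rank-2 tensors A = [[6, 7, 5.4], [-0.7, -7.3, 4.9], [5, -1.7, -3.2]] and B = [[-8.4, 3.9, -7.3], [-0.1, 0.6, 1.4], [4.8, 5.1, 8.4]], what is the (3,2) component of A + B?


Tensor addition is component-wise: (A + B)_{ij} = A_{ij} + B_{ij}.
A_{32} = -1.7
B_{32} = 5.1
(A + B)_{32} = -1.7 + 5.1 = 3.4

3.4


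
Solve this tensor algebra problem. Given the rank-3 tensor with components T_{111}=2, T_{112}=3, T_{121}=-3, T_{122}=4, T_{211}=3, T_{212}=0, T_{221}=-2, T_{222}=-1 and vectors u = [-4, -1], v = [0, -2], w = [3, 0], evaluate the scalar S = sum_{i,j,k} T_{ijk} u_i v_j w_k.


S = sum over i,j,k of T_{ijk} u_i v_j w_k. Expanding all 8 terms:
T_{111}*u_1*v_1*w_1 = 2*-4*0*3 = 0  (running total: 0)
T_{112}*u_1*v_1*w_2 = 3*-4*0*0 = 0  (running total: 0)
T_{121}*u_1*v_2*w_1 = -3*-4*-2*3 = -72  (running total: -72)
T_{122}*u_1*v_2*w_2 = 4*-4*-2*0 = 0  (running total: -72)
T_{211}*u_2*v_1*w_1 = 3*-1*0*3 = 0  (running total: -72)
T_{212}*u_2*v_1*w_2 = 0*-1*0*0 = 0  (running total: -72)
T_{221}*u_2*v_2*w_1 = -2*-1*-2*3 = -12  (running total: -84)
T_{222}*u_2*v_2*w_2 = -1*-1*-2*0 = 0  (running total: -84)
S = -84

-84


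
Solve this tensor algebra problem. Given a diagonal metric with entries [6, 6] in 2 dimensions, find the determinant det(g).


For a diagonal metric, the determinant is the product of diagonal entries.
Diagonal entries: 6, 6
det(g) = 6 * 6 = 36

36


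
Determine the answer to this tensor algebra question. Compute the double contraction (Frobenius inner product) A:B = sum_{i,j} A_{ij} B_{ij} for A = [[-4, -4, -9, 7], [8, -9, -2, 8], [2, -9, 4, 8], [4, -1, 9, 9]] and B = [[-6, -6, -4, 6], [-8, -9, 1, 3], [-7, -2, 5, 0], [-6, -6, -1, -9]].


A:B = sum over all i,j of A_{ij} * B_{ij}.
Row 1: -4*-6=24, -4*-6=24, -9*-4=36, 7*6=42 => row sum = 126
Row 2: 8*-8=-64, -9*-9=81, -2*1=-2, 8*3=24 => row sum = 39
Row 3: 2*-7=-14, -9*-2=18, 4*5=20, 8*0=0 => row sum = 24
Row 4: 4*-6=-24, -1*-6=6, 9*-1=-9, 9*-9=-81 => row sum = -108
Total = 126 + 39 + 24 + -108 = 81

81


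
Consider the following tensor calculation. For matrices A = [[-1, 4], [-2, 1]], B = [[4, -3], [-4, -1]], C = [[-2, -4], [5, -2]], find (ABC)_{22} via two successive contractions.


(ABC)_{22} = sum_m (AB)_{2m} C_{m2}. First compute row 2 of AB.
(AB)_{21} = -2*4 + 1*-4 = -12
(AB)_{22} = -2*-3 + 1*-1 = 5
Now contract with column 2 of C:
(AB)_{21} * C_{12} = -12 * -4 = 48
(AB)_{22} * C_{22} = 5 * -2 = -10
(ABC)_{22} = 48 + -10 = 38

38


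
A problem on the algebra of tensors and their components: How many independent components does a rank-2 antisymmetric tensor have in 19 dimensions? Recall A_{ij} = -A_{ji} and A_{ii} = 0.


An antisymmetric rank-2 tensor satisfies A_{ij} = -A_{ji}, so diagonal entries are zero.
The independent components are the upper-triangular entries: C(n, 2) = n(n-1)/2.
n = 19
C(19, 2) = 19 * 18 / 2 = 342 / 2 = 171

171


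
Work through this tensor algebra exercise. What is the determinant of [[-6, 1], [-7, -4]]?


For a 2x2 matrix [[a, b], [c, d]], det = a*d - b*c.
a = -6, b = 1, c = -7, d = -4
a*d = -6 * -4 = 24
b*c = 1 * -7 = -7
det = 24 - -7 = 31

31


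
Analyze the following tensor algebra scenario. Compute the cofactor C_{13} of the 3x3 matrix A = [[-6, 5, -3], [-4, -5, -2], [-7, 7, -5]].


To find cofactor C_{13}, delete row 1 and column 3.
The resulting 2x2 submatrix is: [[-4, -5], [-7, 7]]
Minor M_{13} = -4*7 - -5*-7
  = -28 - 35 = -63
Sign = (-1)^(1+3) = (-1)^4 = 1
Cofactor C_{13} = 1 * -63 = -63

-63


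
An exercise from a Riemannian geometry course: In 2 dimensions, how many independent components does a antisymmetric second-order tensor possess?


A antisymmetric rank-2 tensor in d dimensions has d(d-1)/2 independent components.
d = 2
d(d-1)/2 = 2 * 1 / 2 = 2 / 2 = 1

1


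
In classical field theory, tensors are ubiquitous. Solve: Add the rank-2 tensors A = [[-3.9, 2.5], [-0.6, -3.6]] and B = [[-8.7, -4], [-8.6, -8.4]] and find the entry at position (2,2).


Tensor addition is component-wise: (A + B)_{ij} = A_{ij} + B_{ij}.
A_{22} = -3.6
B_{22} = -8.4
(A + B)_{22} = -3.6 + -8.4 = -12

-12


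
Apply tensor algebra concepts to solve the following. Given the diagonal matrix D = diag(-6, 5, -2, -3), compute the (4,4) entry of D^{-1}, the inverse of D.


For a diagonal matrix, the inverse has entries (D^{-1})_{ii} = 1/d_{ii}.
The diagonal entries are: d_{11} = -6, d_{22} = 5, d_{33} = -2, d_{44} = -3
We need (D^{-1})_{44} = 1/d_{44} = 1/-3 = -1/3

-1/3


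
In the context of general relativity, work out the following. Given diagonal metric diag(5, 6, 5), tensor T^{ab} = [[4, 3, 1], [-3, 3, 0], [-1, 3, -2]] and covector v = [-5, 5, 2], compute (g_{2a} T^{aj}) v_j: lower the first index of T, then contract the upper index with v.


Step 1: lower the first index. For a diagonal metric, g_{ia} T^{aj} = g_{ii} T^{ij} (no sum on i).
g_{22} = 6
S_2{}^1 = 6 * T^{21} = 6 * -3 = -18
S_2{}^2 = 6 * T^{22} = 6 * 3 = 18
S_2{}^3 = 6 * T^{23} = 6 * 0 = 0
Step 2: contract S_2{}^j with v_j.
S_2{}^1 * v_1 = -18 * -5 = 90
S_2{}^2 * v_2 = 18 * 5 = 90
S_2{}^3 * v_3 = 0 * 2 = 0
Result = 90 + 90 + 0 = 180

180


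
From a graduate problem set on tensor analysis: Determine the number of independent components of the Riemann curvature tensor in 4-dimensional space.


The Riemann tensor in d dimensions has d^2(d^2 - 1)/12 independent components.
d = 4, so d^2 = 16
d^2 - 1 = 15
d^2(d^2 - 1) = 16 * 15 = 240
Divide by 12: 240 / 12 = 20

20


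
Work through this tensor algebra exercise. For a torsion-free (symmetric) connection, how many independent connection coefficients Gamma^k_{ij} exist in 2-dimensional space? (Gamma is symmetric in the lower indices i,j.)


Christoffel symbols Gamma^k_{ij} are symmetric in i,j, so there are d * d(d+1)/2 independent symbols.
d = 2
d(d+1)/2 = 2 * 3 / 2 = 3
Total = 2 * 3 = 6

6


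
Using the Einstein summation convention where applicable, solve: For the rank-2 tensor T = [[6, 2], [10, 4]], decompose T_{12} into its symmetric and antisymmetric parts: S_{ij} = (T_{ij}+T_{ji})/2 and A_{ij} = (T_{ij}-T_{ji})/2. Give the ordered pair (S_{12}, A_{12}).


T_{12} = 2
T_{21} = 10
S_{12} = (2 + 10)/2 = 12/2 = 6
A_{12} = (2 - 10)/2 = -8/2 = -4
Check: S + A = 6 + -4 = 2 = T_{12}.

(6, -4)


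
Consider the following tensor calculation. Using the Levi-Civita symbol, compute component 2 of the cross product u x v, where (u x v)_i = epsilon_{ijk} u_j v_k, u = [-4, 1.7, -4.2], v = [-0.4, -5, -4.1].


(u x v)_2 = sum_{j,k} epsilon_{2jk} u_j v_k. Only permutations of (1,2,3) contribute; the two non-zero terms are:
eps_{213} u_1 v_3 = -1 * -4 * -4.1 = -16.4
eps_{231} u_3 v_1 = 1 * -4.2 * -0.4 = 1.68
(u x v)_2 = -14.72

-14.72


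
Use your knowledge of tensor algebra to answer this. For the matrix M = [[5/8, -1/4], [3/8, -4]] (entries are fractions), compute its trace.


The trace is the sum of diagonal entries.
Diagonal: M[1,1] = 5/8, M[2,2] = -4
Tr(M) = 5/8 + -4
Computing step by step:
After adding M[1,1]: 5/8
After adding M[2,2]: -27/8
Tr(M) = -27/8

-27/8


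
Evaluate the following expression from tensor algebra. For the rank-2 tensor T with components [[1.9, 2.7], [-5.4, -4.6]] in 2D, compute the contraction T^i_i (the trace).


The contraction (trace) of a rank-2 tensor is the sum of its diagonal elements.
Diagonal entries: A[1,1] = 1.9, A[2,2] = -4.6
Tr(A) = 1.9 + -4.6 = -2.7

-2.7


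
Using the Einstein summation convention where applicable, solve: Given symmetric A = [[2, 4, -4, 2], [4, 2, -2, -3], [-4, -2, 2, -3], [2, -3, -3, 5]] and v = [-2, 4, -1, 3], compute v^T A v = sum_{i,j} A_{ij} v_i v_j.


First compute Av:
(Av)_1 = 2*-2 + 4*4 + -4*-1 + 2*3 = 22
(Av)_2 = 4*-2 + 2*4 + -2*-1 + -3*3 = -7
(Av)_3 = -4*-2 + -2*4 + 2*-1 + -3*3 = -11
(Av)_4 = 2*-2 + -3*4 + -3*-1 + 5*3 = 2
Av = [22, -7, -11, 2]
Then v^T (Av) = -2*22 + 4*-7 + -1*-11 + 3*2
= -44 + -28 + 11 + 6 = -55

-55


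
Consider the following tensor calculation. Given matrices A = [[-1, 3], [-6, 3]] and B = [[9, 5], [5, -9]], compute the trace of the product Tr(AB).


Tr(AB) = sum_i (AB)_{ii} where (AB)_{ii} = sum_k A_{ik} B_{ki}.
(AB)_{11} = -1*9 + 3*5 = 6
(AB)_{22} = -6*5 + 3*-9 = -57
Tr(AB) = 6 + -57 = -51

-51


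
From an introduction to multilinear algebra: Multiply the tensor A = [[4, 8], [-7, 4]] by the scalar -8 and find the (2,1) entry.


Scalar multiplication: (cA)_{ij} = c * A_{ij}.
c = -8
A_{21} = -7
(cA)_{21} = -8 * -7 = 56

56


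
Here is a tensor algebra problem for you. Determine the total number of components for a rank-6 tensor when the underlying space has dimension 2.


The number of components of a rank-r tensor in d dimensions is d^r.
Here d = 2 and r = 6.
2^6 = 64

64


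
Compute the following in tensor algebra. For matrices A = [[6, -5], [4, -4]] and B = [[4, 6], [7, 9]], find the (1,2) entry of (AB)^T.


(AB)^T_{ij} = (AB)_{ji} = sum_k A_{jk} B_{ki}.
For i=1, j=2 we need (AB)_{21}:
A_{21} * B_{11} = 4 * 4 = 16
A_{22} * B_{21} = -4 * 7 = -28
Sum = 16 + -28 = -12

-12


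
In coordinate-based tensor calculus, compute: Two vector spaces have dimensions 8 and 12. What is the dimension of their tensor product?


The dimension of a tensor product is the product of dimensions.
dim(V) = 8, dim(W) = 12
dim(V (x) W) = 8 * 12 = 96

96


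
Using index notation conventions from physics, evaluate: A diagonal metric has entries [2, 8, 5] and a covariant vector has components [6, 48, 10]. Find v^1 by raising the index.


To raise an index with a diagonal metric: v^i = v_i / g_{ii}.
For index 1: v_1 = 6, g_{11} = 2
v^1 = 6 / 2 = 3

3


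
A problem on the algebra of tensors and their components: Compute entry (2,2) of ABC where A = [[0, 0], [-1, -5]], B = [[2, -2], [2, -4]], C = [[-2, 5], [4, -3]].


(ABC)_{22} = sum_m (AB)_{2m} C_{m2}. First compute row 2 of AB.
(AB)_{21} = -1*2 + -5*2 = -12
(AB)_{22} = -1*-2 + -5*-4 = 22
Now contract with column 2 of C:
(AB)_{21} * C_{12} = -12 * 5 = -60
(AB)_{22} * C_{22} = 22 * -3 = -66
(ABC)_{22} = -60 + -66 = -126

-126


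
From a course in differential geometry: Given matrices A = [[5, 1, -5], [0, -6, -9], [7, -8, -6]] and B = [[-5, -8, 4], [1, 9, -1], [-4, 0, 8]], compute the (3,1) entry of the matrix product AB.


(AB)_{ij} = sum_k A_{ik} B_{kj}.
For i=3, j=1:
A_{31} * B_{11} = 7 * -5 = -35
A_{32} * B_{21} = -8 * 1 = -8
A_{33} * B_{31} = -6 * -4 = 24
Sum = -35 + -8 + 24 = -19

-19


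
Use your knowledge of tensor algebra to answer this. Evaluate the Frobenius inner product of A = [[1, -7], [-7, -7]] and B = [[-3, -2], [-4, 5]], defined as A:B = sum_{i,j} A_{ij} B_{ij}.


A:B = sum over all i,j of A_{ij} * B_{ij}.
Row 1: 1*-3=-3, -7*-2=14 => row sum = 11
Row 2: -7*-4=28, -7*5=-35 => row sum = -7
Total = 11 + -7 = 4

4


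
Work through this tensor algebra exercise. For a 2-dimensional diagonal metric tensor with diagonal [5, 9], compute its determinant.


For a diagonal metric, the determinant is the product of diagonal entries.
Diagonal entries: 5, 9
det(g) = 5 * 9 = 45

45


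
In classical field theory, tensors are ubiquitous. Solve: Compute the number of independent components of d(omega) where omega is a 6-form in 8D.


The exterior derivative of a p-form is a (p+1)-form.
Its number of independent components is C(n, p+1).
n = 8, p+1 = 7
C(8, 7) = 8

8


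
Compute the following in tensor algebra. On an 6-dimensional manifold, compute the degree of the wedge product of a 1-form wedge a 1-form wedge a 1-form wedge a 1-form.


The degree of a wedge product is the sum of the degrees of the individual forms.
Degrees: 1, 1, 1, 1
Total degree = 1 + 1 + 1 + 1 = 4

4


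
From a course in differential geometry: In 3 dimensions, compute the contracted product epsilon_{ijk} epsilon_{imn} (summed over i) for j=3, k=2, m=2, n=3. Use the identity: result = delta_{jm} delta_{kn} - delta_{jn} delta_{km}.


Using the identity: epsilon_{ijk} epsilon_{imn} = delta_{jm} delta_{kn} - delta_{jn} delta_{km}.
delta_{32} = 0
delta_{23} = 0
delta_{33} = 1
delta_{22} = 1
Result = 0 * 0 - 1 * 1 = 0 - 1 = -1

-1


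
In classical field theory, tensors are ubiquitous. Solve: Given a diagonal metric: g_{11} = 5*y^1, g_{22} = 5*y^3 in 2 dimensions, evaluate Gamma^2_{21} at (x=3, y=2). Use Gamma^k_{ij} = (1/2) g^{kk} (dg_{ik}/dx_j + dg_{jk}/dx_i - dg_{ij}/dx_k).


For a diagonal metric, Gamma^k_{ij} = (1/2) g^{kk} (dg_{ik}/dx_j + dg_{jk}/dx_i - dg_{ij}/dx_k).
The metric is diagonal, so g_{ab} = 0 for a != b.
At the given point: g_{11} = 10, g_{22} = 40
g^{22} = 1/40
dg_{22}/dx_1 = dg_{22}/dx_1 = 0
dg_{12}/dx_2 = 0 (off-diagonal)
dg_{21}/dx_2 = 0 (off-diagonal)
Numerator = 0 + 0 - 0 = 0
Gamma^2_{21} = 0 / (2 * 40) = 0

0


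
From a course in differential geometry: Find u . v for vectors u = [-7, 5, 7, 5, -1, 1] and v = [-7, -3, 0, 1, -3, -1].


The inner product u . v = sum of u_i * v_i.
Term-by-term: -7 * -7, 5 * -3, 7 * 0, 5 * 1, -1 * -3, 1 * -1
Products: 49, -15, 0, 5, 3, -1
Sum = 49 + -15 + 0 + 5 + 3 + -1 = 41

41


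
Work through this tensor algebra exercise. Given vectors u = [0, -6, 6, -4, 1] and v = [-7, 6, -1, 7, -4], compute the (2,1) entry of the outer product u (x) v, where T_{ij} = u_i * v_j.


The outer product entry T_{ij} = u_i * v_j.
We need i=2, j=1.
u_2 = -6, v_1 = -7
T_{2,1} = -6 * -7 = 42

42


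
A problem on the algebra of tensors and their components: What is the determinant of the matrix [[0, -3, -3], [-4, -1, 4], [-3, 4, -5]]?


Expanding along the first row, det(A) = a11*M_11 - a12*M_12 + a13*M_13, where M_1j is the (1,j) minor.
Minor M_11 = -1*-5 - 4*4 = -11
Minor M_12 = -4*-5 - 4*-3 = 32
Minor M_13 = -4*4 - -1*-3 = -19
det = 0*(-11) - -3*(32) + -3*(-19)
    = 0 - -96 + 57
    = 153

153


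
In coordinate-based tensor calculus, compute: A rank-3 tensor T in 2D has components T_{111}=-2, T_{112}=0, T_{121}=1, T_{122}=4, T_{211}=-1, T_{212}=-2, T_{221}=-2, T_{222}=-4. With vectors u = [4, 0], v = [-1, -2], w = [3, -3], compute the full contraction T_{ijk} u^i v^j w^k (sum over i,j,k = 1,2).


S = sum over i,j,k of T_{ijk} u_i v_j w_k. Expanding all 8 terms:
T_{111}*u_1*v_1*w_1 = -2*4*-1*3 = 24  (running total: 24)
T_{112}*u_1*v_1*w_2 = 0*4*-1*-3 = 0  (running total: 24)
T_{121}*u_1*v_2*w_1 = 1*4*-2*3 = -24  (running total: 0)
T_{122}*u_1*v_2*w_2 = 4*4*-2*-3 = 96  (running total: 96)
T_{211}*u_2*v_1*w_1 = -1*0*-1*3 = 0  (running total: 96)
T_{212}*u_2*v_1*w_2 = -2*0*-1*-3 = 0  (running total: 96)
T_{221}*u_2*v_2*w_1 = -2*0*-2*3 = 0  (running total: 96)
T_{222}*u_2*v_2*w_2 = -4*0*-2*-3 = 0  (running total: 96)
S = 96

96


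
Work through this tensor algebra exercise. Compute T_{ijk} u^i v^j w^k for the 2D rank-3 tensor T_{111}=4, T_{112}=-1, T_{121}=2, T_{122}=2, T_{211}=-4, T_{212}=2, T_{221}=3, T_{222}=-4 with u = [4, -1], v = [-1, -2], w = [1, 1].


S = sum over i,j,k of T_{ijk} u_i v_j w_k. Expanding all 8 terms:
T_{111}*u_1*v_1*w_1 = 4*4*-1*1 = -16  (running total: -16)
T_{112}*u_1*v_1*w_2 = -1*4*-1*1 = 4  (running total: -12)
T_{121}*u_1*v_2*w_1 = 2*4*-2*1 = -16  (running total: -28)
T_{122}*u_1*v_2*w_2 = 2*4*-2*1 = -16  (running total: -44)
T_{211}*u_2*v_1*w_1 = -4*-1*-1*1 = -4  (running total: -48)
T_{212}*u_2*v_1*w_2 = 2*-1*-1*1 = 2  (running total: -46)
T_{221}*u_2*v_2*w_1 = 3*-1*-2*1 = 6  (running total: -40)
T_{222}*u_2*v_2*w_2 = -4*-1*-2*1 = -8  (running total: -48)
S = -48

-48


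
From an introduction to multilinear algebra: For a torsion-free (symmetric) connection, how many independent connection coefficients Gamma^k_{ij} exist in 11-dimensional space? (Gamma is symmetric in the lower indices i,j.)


Christoffel symbols Gamma^k_{ij} are symmetric in i,j, so there are d * d(d+1)/2 independent symbols.
d = 11
d(d+1)/2 = 11 * 12 / 2 = 66
Total = 11 * 66 = 726

726


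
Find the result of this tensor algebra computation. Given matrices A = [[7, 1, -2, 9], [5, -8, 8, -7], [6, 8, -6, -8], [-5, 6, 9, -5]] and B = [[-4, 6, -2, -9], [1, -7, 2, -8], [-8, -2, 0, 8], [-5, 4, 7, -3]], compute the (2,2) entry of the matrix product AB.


(AB)_{ij} = sum_k A_{ik} B_{kj}.
For i=2, j=2:
A_{21} * B_{12} = 5 * 6 = 30
A_{22} * B_{22} = -8 * -7 = 56
A_{23} * B_{32} = 8 * -2 = -16
A_{24} * B_{42} = -7 * 4 = -28
Sum = 30 + 56 + -16 + -28 = 42

42


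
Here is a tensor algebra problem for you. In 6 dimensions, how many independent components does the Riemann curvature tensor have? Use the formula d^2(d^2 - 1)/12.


The Riemann tensor in d dimensions has d^2(d^2 - 1)/12 independent components.
d = 6, so d^2 = 36
d^2 - 1 = 35
d^2(d^2 - 1) = 36 * 35 = 1260
Divide by 12: 1260 / 12 = 105

105


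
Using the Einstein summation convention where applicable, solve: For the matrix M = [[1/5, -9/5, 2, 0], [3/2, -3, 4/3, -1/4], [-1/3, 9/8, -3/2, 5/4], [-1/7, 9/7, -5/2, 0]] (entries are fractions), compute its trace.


The trace is the sum of diagonal entries.
Diagonal: M[1,1] = 1/5, M[2,2] = -3, M[3,3] = -3/2, M[4,4] = 0
Tr(M) = 1/5 + -3 + -3/2 + 0
Computing step by step:
After adding M[1,1]: 1/5
After adding M[2,2]: -14/5
After adding M[3,3]: -43/10
After adding M[4,4]: -43/10
Tr(M) = -43/10

-43/10


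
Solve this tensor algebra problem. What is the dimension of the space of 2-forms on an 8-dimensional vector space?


The dimension of the space of p-forms on an n-dimensional space is C(n, p).
n = 8, p = 2
C(8, 2) = 8! / (2! * 6!) = 28

28


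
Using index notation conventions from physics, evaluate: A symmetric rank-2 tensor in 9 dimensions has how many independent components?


A symmetric rank-2 tensor in d dimensions has d(d+1)/2 independent components.
d = 9
d(d+1)/2 = 9 * 10 / 2 = 90 / 2 = 45

45


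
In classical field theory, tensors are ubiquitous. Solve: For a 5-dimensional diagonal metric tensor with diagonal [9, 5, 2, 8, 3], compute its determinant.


For a diagonal metric, the determinant is the product of diagonal entries.
Diagonal entries: 9, 5, 2, 8, 3
det(g) = 9 * 5 * 2 * 8 * 3 = 2160

2160


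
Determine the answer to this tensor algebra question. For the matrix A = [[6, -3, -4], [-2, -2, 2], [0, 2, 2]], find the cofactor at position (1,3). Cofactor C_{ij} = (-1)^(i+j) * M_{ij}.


To find cofactor C_{13}, delete row 1 and column 3.
The resulting 2x2 submatrix is: [[-2, -2], [0, 2]]
Minor M_{13} = -2*2 - -2*0
  = -4 - 0 = -4
Sign = (-1)^(1+3) = (-1)^4 = 1
Cofactor C_{13} = 1 * -4 = -4

-4


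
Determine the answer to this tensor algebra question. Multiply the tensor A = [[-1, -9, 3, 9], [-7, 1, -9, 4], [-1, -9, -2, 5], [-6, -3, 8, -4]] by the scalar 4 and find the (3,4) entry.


Scalar multiplication: (cA)_{ij} = c * A_{ij}.
c = 4
A_{34} = 5
(cA)_{34} = 4 * 5 = 20

20


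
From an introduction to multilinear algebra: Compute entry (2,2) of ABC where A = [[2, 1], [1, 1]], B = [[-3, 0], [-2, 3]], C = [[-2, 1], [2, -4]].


(ABC)_{22} = sum_m (AB)_{2m} C_{m2}. First compute row 2 of AB.
(AB)_{21} = 1*-3 + 1*-2 = -5
(AB)_{22} = 1*0 + 1*3 = 3
Now contract with column 2 of C:
(AB)_{21} * C_{12} = -5 * 1 = -5
(AB)_{22} * C_{22} = 3 * -4 = -12
(ABC)_{22} = -5 + -12 = -17

-17


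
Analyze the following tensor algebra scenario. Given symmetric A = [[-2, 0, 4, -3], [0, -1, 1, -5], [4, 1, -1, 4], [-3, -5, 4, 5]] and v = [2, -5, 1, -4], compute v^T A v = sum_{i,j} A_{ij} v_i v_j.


First compute Av:
(Av)_1 = -2*2 + 0*-5 + 4*1 + -3*-4 = 12
(Av)_2 = 0*2 + -1*-5 + 1*1 + -5*-4 = 26
(Av)_3 = 4*2 + 1*-5 + -1*1 + 4*-4 = -14
(Av)_4 = -3*2 + -5*-5 + 4*1 + 5*-4 = 3
Av = [12, 26, -14, 3]
Then v^T (Av) = 2*12 + -5*26 + 1*-14 + -4*3
= 24 + -130 + -14 + -12 = -132

-132


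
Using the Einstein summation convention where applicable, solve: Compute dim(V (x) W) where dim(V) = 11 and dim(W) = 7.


The dimension of a tensor product is the product of dimensions.
dim(V) = 11, dim(W) = 7
dim(V (x) W) = 11 * 7 = 77

77


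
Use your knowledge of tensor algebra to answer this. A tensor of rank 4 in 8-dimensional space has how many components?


The number of components of a rank-r tensor in d dimensions is d^r.
Here d = 8 and r = 4.
8^4 = 4096

4096


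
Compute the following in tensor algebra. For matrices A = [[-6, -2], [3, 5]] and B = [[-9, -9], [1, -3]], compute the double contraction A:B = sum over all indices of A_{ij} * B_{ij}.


A:B = sum over all i,j of A_{ij} * B_{ij}.
Row 1: -6*-9=54, -2*-9=18 => row sum = 72
Row 2: 3*1=3, 5*-3=-15 => row sum = -12
Total = 72 + -12 = 60

60


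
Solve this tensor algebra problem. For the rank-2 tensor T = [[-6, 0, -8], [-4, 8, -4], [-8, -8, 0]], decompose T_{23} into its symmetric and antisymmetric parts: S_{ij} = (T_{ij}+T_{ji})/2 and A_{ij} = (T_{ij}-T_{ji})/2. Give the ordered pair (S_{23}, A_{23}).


T_{23} = -4
T_{32} = -8
S_{23} = (-4 + -8)/2 = -12/2 = -6
A_{23} = (-4 - -8)/2 = 4/2 = 2
Check: S + A = -6 + 2 = -4 = T_{23}.

(-6, 2)


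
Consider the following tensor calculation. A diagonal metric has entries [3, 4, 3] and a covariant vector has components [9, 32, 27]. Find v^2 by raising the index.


To raise an index with a diagonal metric: v^i = v_i / g_{ii}.
For index 2: v_2 = 32, g_{22} = 4
v^2 = 32 / 4 = 8

8


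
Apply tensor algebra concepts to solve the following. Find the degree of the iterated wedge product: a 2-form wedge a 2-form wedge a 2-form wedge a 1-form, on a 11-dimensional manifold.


The degree of a wedge product is the sum of the degrees of the individual forms.
Degrees: 2, 2, 2, 1
Total degree = 2 + 2 + 2 + 1 = 7

7


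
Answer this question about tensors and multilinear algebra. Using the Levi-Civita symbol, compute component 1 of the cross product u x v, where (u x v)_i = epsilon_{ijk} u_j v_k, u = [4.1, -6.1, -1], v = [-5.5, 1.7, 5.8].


(u x v)_1 = sum_{j,k} epsilon_{1jk} u_j v_k. Only permutations of (1,2,3) contribute; the two non-zero terms are:
eps_{123} u_2 v_3 = 1 * -6.1 * 5.8 = -35.38
eps_{132} u_3 v_2 = -1 * -1 * 1.7 = 1.7
(u x v)_1 = -33.68

-33.68


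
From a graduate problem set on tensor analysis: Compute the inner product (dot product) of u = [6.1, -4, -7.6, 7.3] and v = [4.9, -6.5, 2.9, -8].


The inner product u . v = sum of u_i * v_i.
Term-by-term: 6.1 * 4.9, -4 * -6.5, -7.6 * 2.9, 7.3 * -8
Products: 29.89, 26, -22.04, -58.4
Sum = 29.89 + 26 + -22.04 + -58.4 = -24.55

-24.55


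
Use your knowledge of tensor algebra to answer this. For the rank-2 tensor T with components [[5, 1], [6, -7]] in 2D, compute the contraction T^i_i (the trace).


The contraction (trace) of a rank-2 tensor is the sum of its diagonal elements.
Diagonal entries: A[1,1] = 5, A[2,2] = -7
Tr(A) = 5 + -7 = -2

-2


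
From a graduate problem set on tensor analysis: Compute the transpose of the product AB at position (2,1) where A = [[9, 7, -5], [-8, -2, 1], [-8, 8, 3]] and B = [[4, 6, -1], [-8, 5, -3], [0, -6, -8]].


(AB)^T_{ij} = (AB)_{ji} = sum_k A_{jk} B_{ki}.
For i=2, j=1 we need (AB)_{12}:
A_{11} * B_{12} = 9 * 6 = 54
A_{12} * B_{22} = 7 * 5 = 35
A_{13} * B_{32} = -5 * -6 = 30
Sum = 54 + 35 + 30 = 119

119


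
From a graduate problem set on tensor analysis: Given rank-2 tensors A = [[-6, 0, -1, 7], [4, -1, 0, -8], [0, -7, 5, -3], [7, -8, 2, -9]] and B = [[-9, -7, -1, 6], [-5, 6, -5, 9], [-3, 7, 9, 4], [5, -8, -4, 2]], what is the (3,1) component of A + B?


Tensor addition is component-wise: (A + B)_{ij} = A_{ij} + B_{ij}.
A_{31} = 0
B_{31} = -3
(A + B)_{31} = 0 + -3 = -3

-3


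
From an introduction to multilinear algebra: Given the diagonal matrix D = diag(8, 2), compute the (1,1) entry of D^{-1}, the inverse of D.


For a diagonal matrix, the inverse has entries (D^{-1})_{ii} = 1/d_{ii}.
The diagonal entries are: d_{11} = 8, d_{22} = 2
We need (D^{-1})_{11} = 1/d_{11} = 1/8 = 1/8

1/8


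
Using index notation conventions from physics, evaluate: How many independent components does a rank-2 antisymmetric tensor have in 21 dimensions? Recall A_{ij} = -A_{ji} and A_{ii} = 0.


An antisymmetric rank-2 tensor satisfies A_{ij} = -A_{ji}, so diagonal entries are zero.
The independent components are the upper-triangular entries: C(n, 2) = n(n-1)/2.
n = 21
C(21, 2) = 21 * 20 / 2 = 420 / 2 = 210

210


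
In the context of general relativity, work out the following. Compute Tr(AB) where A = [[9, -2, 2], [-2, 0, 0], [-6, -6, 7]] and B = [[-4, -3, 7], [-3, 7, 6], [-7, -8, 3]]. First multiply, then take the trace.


Tr(AB) = sum_i (AB)_{ii} where (AB)_{ii} = sum_k A_{ik} B_{ki}.
(AB)_{11} = 9*-4 + -2*-3 + 2*-7 = -44
(AB)_{22} = -2*-3 + 0*7 + 0*-8 = 6
(AB)_{33} = -6*7 + -6*6 + 7*3 = -57
Tr(AB) = -44 + 6 + -57 = -95

-95


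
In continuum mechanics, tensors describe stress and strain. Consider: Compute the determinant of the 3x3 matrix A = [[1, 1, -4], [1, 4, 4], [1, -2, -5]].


Expanding along the first row, det(A) = a11*M_11 - a12*M_12 + a13*M_13, where M_1j is the (1,j) minor.
Minor M_11 = 4*-5 - 4*-2 = -12
Minor M_12 = 1*-5 - 4*1 = -9
Minor M_13 = 1*-2 - 4*1 = -6
det = 1*(-12) - 1*(-9) + -4*(-6)
    = -12 - -9 + 24
    = 21

21


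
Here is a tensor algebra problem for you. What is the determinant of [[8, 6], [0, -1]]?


For a 2x2 matrix [[a, b], [c, d]], det = a*d - b*c.
a = 8, b = 6, c = 0, d = -1
a*d = 8 * -1 = -8
b*c = 6 * 0 = 0
det = -8 - 0 = -8

-8


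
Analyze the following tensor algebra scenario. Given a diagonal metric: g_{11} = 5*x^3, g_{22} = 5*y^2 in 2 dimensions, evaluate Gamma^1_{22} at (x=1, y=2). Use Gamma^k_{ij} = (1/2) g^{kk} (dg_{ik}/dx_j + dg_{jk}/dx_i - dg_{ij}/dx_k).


For a diagonal metric, Gamma^k_{ij} = (1/2) g^{kk} (dg_{ik}/dx_j + dg_{jk}/dx_i - dg_{ij}/dx_k).
The metric is diagonal, so g_{ab} = 0 for a != b.
At the given point: g_{11} = 5, g_{22} = 20
g^{11} = 1/5
dg_{21}/dx_2 = 0 (off-diagonal)
dg_{21}/dx_2 = 0 (off-diagonal)
dg_{22}/dx_1 = dg_{22}/dx_1 = 0
Numerator = 0 + 0 - 0 = 0
Gamma^1_{22} = 0 / (2 * 5) = 0

0


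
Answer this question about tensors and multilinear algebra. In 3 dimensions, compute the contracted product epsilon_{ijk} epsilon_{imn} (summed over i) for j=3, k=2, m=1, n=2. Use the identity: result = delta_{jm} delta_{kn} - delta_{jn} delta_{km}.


Using the identity: epsilon_{ijk} epsilon_{imn} = delta_{jm} delta_{kn} - delta_{jn} delta_{km}.
delta_{31} = 0
delta_{22} = 1
delta_{32} = 0
delta_{21} = 0
Result = 0 * 1 - 0 * 0 = 0 - 0 = 0

0


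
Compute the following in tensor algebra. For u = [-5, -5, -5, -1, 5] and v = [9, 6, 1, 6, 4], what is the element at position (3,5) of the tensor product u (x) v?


The outer product entry T_{ij} = u_i * v_j.
We need i=3, j=5.
u_3 = -5, v_5 = 4
T_{3,5} = -5 * 4 = -20

-20


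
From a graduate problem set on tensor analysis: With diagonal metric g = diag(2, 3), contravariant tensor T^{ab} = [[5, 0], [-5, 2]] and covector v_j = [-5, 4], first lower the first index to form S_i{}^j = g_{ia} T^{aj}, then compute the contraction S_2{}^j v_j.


Step 1: lower the first index. For a diagonal metric, g_{ia} T^{aj} = g_{ii} T^{ij} (no sum on i).
g_{22} = 3
S_2{}^1 = 3 * T^{21} = 3 * -5 = -15
S_2{}^2 = 3 * T^{22} = 3 * 2 = 6
Step 2: contract S_2{}^j with v_j.
S_2{}^1 * v_1 = -15 * -5 = 75
S_2{}^2 * v_2 = 6 * 4 = 24
Result = 75 + 24 = 99

99


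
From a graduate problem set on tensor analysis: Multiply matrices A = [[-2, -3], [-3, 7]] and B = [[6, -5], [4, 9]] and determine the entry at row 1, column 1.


(AB)_{ij} = sum_k A_{ik} B_{kj}.
For i=1, j=1:
A_{11} * B_{11} = -2 * 6 = -12
A_{12} * B_{21} = -3 * 4 = -12
Sum = -12 + -12 = -24

-24


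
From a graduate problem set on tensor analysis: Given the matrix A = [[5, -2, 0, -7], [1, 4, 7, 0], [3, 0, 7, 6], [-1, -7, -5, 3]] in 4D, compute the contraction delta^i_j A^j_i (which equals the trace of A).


The contraction (trace) of a rank-2 tensor is the sum of its diagonal elements.
Diagonal entries: A[1,1] = 5, A[2,2] = 4, A[3,3] = 7, A[4,4] = 3
Tr(A) = 5 + 4 + 7 + 3 = 19

19


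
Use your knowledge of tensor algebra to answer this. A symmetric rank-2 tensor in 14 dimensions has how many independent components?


A symmetric rank-2 tensor in d dimensions has d(d+1)/2 independent components.
d = 14
d(d+1)/2 = 14 * 15 / 2 = 210 / 2 = 105

105


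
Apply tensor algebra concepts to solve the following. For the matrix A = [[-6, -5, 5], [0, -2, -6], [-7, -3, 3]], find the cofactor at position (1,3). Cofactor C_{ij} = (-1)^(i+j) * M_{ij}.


To find cofactor C_{13}, delete row 1 and column 3.
The resulting 2x2 submatrix is: [[0, -2], [-7, -3]]
Minor M_{13} = 0*-3 - -2*-7
  = 0 - 14 = -14
Sign = (-1)^(1+3) = (-1)^4 = 1
Cofactor C_{13} = 1 * -14 = -14

-14


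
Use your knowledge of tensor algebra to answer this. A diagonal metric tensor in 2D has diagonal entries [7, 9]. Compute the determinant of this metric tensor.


For a diagonal metric, the determinant is the product of diagonal entries.
Diagonal entries: 7, 9
det(g) = 7 * 9 = 63

63
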